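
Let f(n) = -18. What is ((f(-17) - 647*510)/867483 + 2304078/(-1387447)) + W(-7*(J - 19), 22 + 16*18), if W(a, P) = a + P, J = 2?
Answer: 171294032965073/401195561967 ≈ 426.96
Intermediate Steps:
W(a, P) = P + a
((f(-17) - 647*510)/867483 + 2304078/(-1387447)) + W(-7*(J - 19), 22 + 16*18) = ((-18 - 647*510)/867483 + 2304078/(-1387447)) + ((22 + 16*18) - 7*(2 - 19)) = ((-18 - 329970)*(1/867483) + 2304078*(-1/1387447)) + ((22 + 288) - 7*(-17)) = (-329988*1/867483 - 2304078/1387447) + (310 + 119) = (-109996/289161 - 2304078/1387447) + 429 = -818863118770/401195561967 + 429 = 171294032965073/401195561967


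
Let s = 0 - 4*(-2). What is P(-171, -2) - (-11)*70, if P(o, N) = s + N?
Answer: 776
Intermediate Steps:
s = 8 (s = 0 + 8 = 8)
P(o, N) = 8 + N
P(-171, -2) - (-11)*70 = (8 - 2) - (-11)*70 = 6 - 1*(-770) = 6 + 770 = 776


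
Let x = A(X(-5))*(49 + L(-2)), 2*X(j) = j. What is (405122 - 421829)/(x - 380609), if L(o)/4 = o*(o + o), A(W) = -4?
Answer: 16707/380933 ≈ 0.043858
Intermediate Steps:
X(j) = j/2
L(o) = 8*o² (L(o) = 4*(o*(o + o)) = 4*(o*(2*o)) = 4*(2*o²) = 8*o²)
x = -324 (x = -4*(49 + 8*(-2)²) = -4*(49 + 8*4) = -4*(49 + 32) = -4*81 = -324)
(405122 - 421829)/(x - 380609) = (405122 - 421829)/(-324 - 380609) = -16707/(-380933) = -16707*(-1/380933) = 16707/380933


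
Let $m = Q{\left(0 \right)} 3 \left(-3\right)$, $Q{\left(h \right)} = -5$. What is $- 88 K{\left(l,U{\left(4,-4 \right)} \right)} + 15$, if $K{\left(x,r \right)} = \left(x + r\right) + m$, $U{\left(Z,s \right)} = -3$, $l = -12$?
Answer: $-2625$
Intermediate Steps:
$m = 45$ ($m = \left(-5\right) 3 \left(-3\right) = \left(-15\right) \left(-3\right) = 45$)
$K{\left(x,r \right)} = 45 + r + x$ ($K{\left(x,r \right)} = \left(x + r\right) + 45 = \left(r + x\right) + 45 = 45 + r + x$)
$- 88 K{\left(l,U{\left(4,-4 \right)} \right)} + 15 = - 88 \left(45 - 3 - 12\right) + 15 = \left(-88\right) 30 + 15 = -2640 + 15 = -2625$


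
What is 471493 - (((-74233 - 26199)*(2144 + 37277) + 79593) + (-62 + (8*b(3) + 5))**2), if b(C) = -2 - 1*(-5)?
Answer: 3959520683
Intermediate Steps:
b(C) = 3 (b(C) = -2 + 5 = 3)
471493 - (((-74233 - 26199)*(2144 + 37277) + 79593) + (-62 + (8*b(3) + 5))**2) = 471493 - (((-74233 - 26199)*(2144 + 37277) + 79593) + (-62 + (8*3 + 5))**2) = 471493 - ((-100432*39421 + 79593) + (-62 + (24 + 5))**2) = 471493 - ((-3959129872 + 79593) + (-62 + 29)**2) = 471493 - (-3959050279 + (-33)**2) = 471493 - (-3959050279 + 1089) = 471493 - 1*(-3959049190) = 471493 + 3959049190 = 3959520683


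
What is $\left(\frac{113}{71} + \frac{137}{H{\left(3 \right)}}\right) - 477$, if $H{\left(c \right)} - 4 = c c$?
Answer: $- \frac{429075}{923} \approx -464.87$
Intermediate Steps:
$H{\left(c \right)} = 4 + c^{2}$ ($H{\left(c \right)} = 4 + c c = 4 + c^{2}$)
$\left(\frac{113}{71} + \frac{137}{H{\left(3 \right)}}\right) - 477 = \left(\frac{113}{71} + \frac{137}{4 + 3^{2}}\right) - 477 = \left(113 \cdot \frac{1}{71} + \frac{137}{4 + 9}\right) - 477 = \left(\frac{113}{71} + \frac{137}{13}\right) - 477 = \frac{11196}{923} - 477 = - \frac{429075}{923}$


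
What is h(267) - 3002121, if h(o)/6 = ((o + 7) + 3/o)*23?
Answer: -263823363/89 ≈ -2.9643e+6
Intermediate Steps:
h(o) = 966 + 138*o + 414/o (h(o) = 6*(((o + 7) + 3/o)*23) = 6*(((7 + o) + 3/o)*23) = 6*((7 + o + 3/o)*23) = 6*(161 + 23*o + 69/o) = 966 + 138*o + 414/o)
h(267) - 3002121 = (966 + 138*267 + 414/267) - 3002121 = (966 + 36846 + 414*(1/267)) - 3002121 = (966 + 36846 + 138/89) - 3002121 = 3365406/89 - 3002121 = -263823363/89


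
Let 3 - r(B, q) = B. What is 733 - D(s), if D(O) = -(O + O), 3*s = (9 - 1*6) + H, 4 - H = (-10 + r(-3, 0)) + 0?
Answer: 2221/3 ≈ 740.33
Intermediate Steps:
r(B, q) = 3 - B
H = 8 (H = 4 - ((-10 + (3 - 1*(-3))) + 0) = 4 - ((-10 + (3 + 3)) + 0) = 4 - ((-10 + 6) + 0) = 4 - (-4 + 0) = 4 - 1*(-4) = 4 + 4 = 8)
s = 11/3 (s = ((9 - 1*6) + 8)/3 = ((9 - 6) + 8)/3 = (3 + 8)/3 = (⅓)*11 = 11/3 ≈ 3.6667)
D(O) = -2*O
733 - D(s) = 733 - (-2)*11/3 = 733 - 1*(-22/3) = 733 + 22/3 = 2221/3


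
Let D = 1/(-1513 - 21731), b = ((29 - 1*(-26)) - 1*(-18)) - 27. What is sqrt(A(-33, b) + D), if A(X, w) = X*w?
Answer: I*sqrt(205037607723)/11622 ≈ 38.962*I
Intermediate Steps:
b = 46 (b = ((29 + 26) + 18) - 27 = (55 + 18) - 27 = 73 - 27 = 46)
D = -1/23244 (D = 1/(-23244) = -1/23244 ≈ -4.3022e-5)
sqrt(A(-33, b) + D) = sqrt(-33*46 - 1/23244) = sqrt(-1518 - 1/23244) = sqrt(-35284393/23244) = I*sqrt(205037607723)/11622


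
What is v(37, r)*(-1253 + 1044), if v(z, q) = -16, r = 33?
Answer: 3344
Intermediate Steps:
v(37, r)*(-1253 + 1044) = -16*(-1253 + 1044) = -16*(-209) = 3344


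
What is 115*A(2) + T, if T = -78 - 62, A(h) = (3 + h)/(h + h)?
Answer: 15/4 ≈ 3.7500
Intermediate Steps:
A(h) = (3 + h)/(2*h) (A(h) = (3 + h)/((2*h)) = (3 + h)*(1/(2*h)) = (3 + h)/(2*h))
T = -140
115*A(2) + T = 115*((1/2)*(3 + 2)/2) - 140 = 115*((1/2)*(1/2)*5) - 140 = 115*(5/4) - 140 = 575/4 - 140 = 15/4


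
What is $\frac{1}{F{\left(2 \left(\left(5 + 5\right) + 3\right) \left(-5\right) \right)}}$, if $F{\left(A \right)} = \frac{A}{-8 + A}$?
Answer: $\frac{69}{65} \approx 1.0615$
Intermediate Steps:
$F{\left(A \right)} = \frac{A}{-8 + A}$
$\frac{1}{F{\left(2 \left(\left(5 + 5\right) + 3\right) \left(-5\right) \right)}} = \frac{1}{2 \left(\left(5 + 5\right) + 3\right) \left(-5\right) \frac{1}{-8 + 2 \left(\left(5 + 5\right) + 3\right) \left(-5\right)}} = \frac{1}{2 \left(10 + 3\right) \left(-5\right) \frac{1}{-8 + 2 \left(10 + 3\right) \left(-5\right)}} = \frac{1}{2 \cdot 13 \left(-5\right) \frac{1}{-8 + 2 \cdot 13 \left(-5\right)}} = \frac{1}{26 \left(-5\right) \frac{1}{-8 + 26 \left(-5\right)}} = \frac{1}{\left(-130\right) \frac{1}{-8 - 130}} = \frac{1}{\left(-130\right) \frac{1}{-138}} = \frac{1}{\left(-130\right) \left(- \frac{1}{138}\right)} = \frac{1}{\frac{65}{69}} = \frac{69}{65}$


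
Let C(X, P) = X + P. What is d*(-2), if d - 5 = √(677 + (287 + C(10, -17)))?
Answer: -10 - 2*√957 ≈ -71.871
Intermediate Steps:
C(X, P) = P + X
d = 5 + √957 (d = 5 + √(677 + (287 + (-17 + 10))) = 5 + √(677 + (287 - 7)) = 5 + √(677 + 280) = 5 + √957 ≈ 35.935)
d*(-2) = (5 + √957)*(-2) = -10 - 2*√957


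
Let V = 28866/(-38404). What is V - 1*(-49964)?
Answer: 959394295/19202 ≈ 49963.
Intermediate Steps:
V = -14433/19202 (V = 28866*(-1/38404) = -14433/19202 ≈ -0.75164)
V - 1*(-49964) = -14433/19202 - 1*(-49964) = -14433/19202 + 49964 = 959394295/19202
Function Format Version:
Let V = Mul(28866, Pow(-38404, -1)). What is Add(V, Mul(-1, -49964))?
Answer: Rational(959394295, 19202) ≈ 49963.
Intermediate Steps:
V = Rational(-14433, 19202) (V = Mul(28866, Rational(-1, 38404)) = Rational(-14433, 19202) ≈ -0.75164)
Add(V, Mul(-1, -49964)) = Add(Rational(-14433, 19202), Mul(-1, -49964)) = Add(Rational(-14433, 19202), 49964) = Rational(959394295, 19202)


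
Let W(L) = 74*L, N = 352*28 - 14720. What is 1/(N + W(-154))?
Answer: -1/16260 ≈ -6.1501e-5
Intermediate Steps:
N = -4864 (N = 9856 - 14720 = -4864)
1/(N + W(-154)) = 1/(-4864 + 74*(-154)) = 1/(-4864 - 11396) = 1/(-16260) = -1/16260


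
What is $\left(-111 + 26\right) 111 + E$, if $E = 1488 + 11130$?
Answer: $3183$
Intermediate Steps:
$E = 12618$
$\left(-111 + 26\right) 111 + E = \left(-111 + 26\right) 111 + 12618 = \left(-85\right) 111 + 12618 = -9435 + 12618 = 3183$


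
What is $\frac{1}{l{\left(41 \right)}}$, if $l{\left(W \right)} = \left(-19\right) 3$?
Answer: $- \frac{1}{57} \approx -0.017544$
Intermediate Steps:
$l{\left(W \right)} = -57$
$\frac{1}{l{\left(41 \right)}} = \frac{1}{-57} = - \frac{1}{57}$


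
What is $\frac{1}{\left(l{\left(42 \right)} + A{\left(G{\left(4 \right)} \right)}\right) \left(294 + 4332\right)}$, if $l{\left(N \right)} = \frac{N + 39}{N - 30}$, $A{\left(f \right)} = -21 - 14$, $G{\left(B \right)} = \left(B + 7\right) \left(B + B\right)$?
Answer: $- \frac{2}{261369} \approx -7.652 \cdot 10^{-6}$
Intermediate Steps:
$G{\left(B \right)} = 2 B \left(7 + B\right)$ ($G{\left(B \right)} = \left(7 + B\right) 2 B = 2 B \left(7 + B\right)$)
$A{\left(f \right)} = -35$
$l{\left(N \right)} = \frac{39 + N}{-30 + N}$
$\frac{1}{\left(l{\left(42 \right)} + A{\left(G{\left(4 \right)} \right)}\right) \left(294 + 4332\right)} = \frac{1}{\left(\frac{39 + 42}{-30 + 42} - 35\right) \left(294 + 4332\right)} = \frac{1}{\left(\frac{1}{12} \cdot 81 - 35\right) 4626} = \frac{1}{\frac{1}{12} \cdot 81 - 35} \cdot \frac{1}{4626} = \frac{1}{\frac{27}{4} - 35} \cdot \frac{1}{4626} = \frac{1}{- \frac{113}{4}} \cdot \frac{1}{4626} = \left(- \frac{4}{113}\right) \frac{1}{4626} = - \frac{2}{261369}$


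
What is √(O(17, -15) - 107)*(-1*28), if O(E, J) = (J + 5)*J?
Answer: -28*√43 ≈ -183.61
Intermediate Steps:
O(E, J) = J*(5 + J) (O(E, J) = (5 + J)*J = J*(5 + J))
√(O(17, -15) - 107)*(-1*28) = √(-15*(5 - 15) - 107)*(-1*28) = √(-15*(-10) - 107)*(-28) = √(150 - 107)*(-28) = √43*(-28) = -28*√43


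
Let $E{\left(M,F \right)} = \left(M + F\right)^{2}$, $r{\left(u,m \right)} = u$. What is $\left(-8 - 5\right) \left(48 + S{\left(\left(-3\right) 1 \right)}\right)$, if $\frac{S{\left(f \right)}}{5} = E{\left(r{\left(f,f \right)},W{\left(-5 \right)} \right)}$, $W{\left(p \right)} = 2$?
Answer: $-689$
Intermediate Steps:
$E{\left(M,F \right)} = \left(F + M\right)^{2}$
$S{\left(f \right)} = 5 \left(2 + f\right)^{2}$
$\left(-8 - 5\right) \left(48 + S{\left(\left(-3\right) 1 \right)}\right) = \left(-8 - 5\right) \left(48 + 5 \left(2 - 3\right)^{2}\right) = - 13 \left(48 + 5 \left(-1\right)^{2}\right) = - 13 \left(48 + 5 \cdot 1\right) = - 13 \left(48 + 5\right) = \left(-13\right) 53 = -689$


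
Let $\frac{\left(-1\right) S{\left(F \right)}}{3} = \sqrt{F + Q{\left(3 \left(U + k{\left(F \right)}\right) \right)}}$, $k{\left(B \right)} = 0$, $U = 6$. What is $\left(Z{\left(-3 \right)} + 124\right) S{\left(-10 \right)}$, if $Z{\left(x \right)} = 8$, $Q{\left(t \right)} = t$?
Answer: $- 792 \sqrt{2} \approx -1120.1$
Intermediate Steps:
$S{\left(F \right)} = - 3 \sqrt{18 + F}$ ($S{\left(F \right)} = - 3 \sqrt{F + 3 \left(6 + 0\right)} = - 3 \sqrt{F + 3 \cdot 6} = - 3 \sqrt{F + 18} = - 3 \sqrt{18 + F}$)
$\left(Z{\left(-3 \right)} + 124\right) S{\left(-10 \right)} = \left(8 + 124\right) \left(- 3 \sqrt{18 - 10}\right) = 132 \left(- 3 \sqrt{8}\right) = 132 \left(- 3 \cdot 2 \sqrt{2}\right) = 132 \left(- 6 \sqrt{2}\right) = - 792 \sqrt{2}$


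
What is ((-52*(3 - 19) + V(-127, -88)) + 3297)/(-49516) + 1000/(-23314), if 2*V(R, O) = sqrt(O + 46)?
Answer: -72889753/577208012 - I*sqrt(42)/99032 ≈ -0.12628 - 6.5441e-5*I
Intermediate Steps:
V(R, O) = sqrt(46 + O)/2 (V(R, O) = sqrt(O + 46)/2 = sqrt(46 + O)/2)
((-52*(3 - 19) + V(-127, -88)) + 3297)/(-49516) + 1000/(-23314) = ((-52*(3 - 19) + sqrt(46 - 88)/2) + 3297)/(-49516) + 1000/(-23314) = ((-52*(-16) + sqrt(-42)/2) + 3297)*(-1/49516) + 1000*(-1/23314) = ((832 + (I*sqrt(42))/2) + 3297)*(-1/49516) - 500/11657 = ((832 + I*sqrt(42)/2) + 3297)*(-1/49516) - 500/11657 = (4129 + I*sqrt(42)/2)*(-1/49516) - 500/11657 = (-4129/49516 - I*sqrt(42)/99032) - 500/11657 = -72889753/577208012 - I*sqrt(42)/99032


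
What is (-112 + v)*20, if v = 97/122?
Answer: -135670/61 ≈ -2224.1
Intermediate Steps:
v = 97/122 (v = 97*(1/122) = 97/122 ≈ 0.79508)
(-112 + v)*20 = (-112 + 97/122)*20 = -13567/122*20 = -135670/61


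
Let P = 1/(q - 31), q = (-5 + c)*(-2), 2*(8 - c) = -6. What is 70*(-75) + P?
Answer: -225751/43 ≈ -5250.0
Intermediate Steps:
c = 11 (c = 8 - ½*(-6) = 8 + 3 = 11)
q = -12 (q = (-5 + 11)*(-2) = 6*(-2) = -12)
P = -1/43 (P = 1/(-12 - 31) = 1/(-43) = -1/43 ≈ -0.023256)
70*(-75) + P = 70*(-75) - 1/43 = -5250 - 1/43 = -225751/43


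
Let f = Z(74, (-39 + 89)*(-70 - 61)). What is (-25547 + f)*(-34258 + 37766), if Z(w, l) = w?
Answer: -89359284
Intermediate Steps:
f = 74
(-25547 + f)*(-34258 + 37766) = (-25547 + 74)*(-34258 + 37766) = -25473*3508 = -89359284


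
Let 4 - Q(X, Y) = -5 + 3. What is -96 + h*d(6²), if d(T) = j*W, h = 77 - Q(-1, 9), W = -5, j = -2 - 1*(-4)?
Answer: -806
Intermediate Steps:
j = 2 (j = -2 + 4 = 2)
Q(X, Y) = 6 (Q(X, Y) = 4 - (-5 + 3) = 4 - 1*(-2) = 4 + 2 = 6)
h = 71 (h = 77 - 1*6 = 77 - 6 = 71)
d(T) = -10 (d(T) = 2*(-5) = -10)
-96 + h*d(6²) = -96 + 71*(-10) = -96 - 710 = -806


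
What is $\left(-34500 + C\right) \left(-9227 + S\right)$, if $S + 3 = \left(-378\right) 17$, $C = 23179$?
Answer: $177241576$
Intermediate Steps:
$S = -6429$ ($S = -3 - 6426 = -6429$)
$\left(-34500 + C\right) \left(-9227 + S\right) = \left(-34500 + 23179\right) \left(-9227 - 6429\right) = \left(-11321\right) \left(-15656\right) = 177241576$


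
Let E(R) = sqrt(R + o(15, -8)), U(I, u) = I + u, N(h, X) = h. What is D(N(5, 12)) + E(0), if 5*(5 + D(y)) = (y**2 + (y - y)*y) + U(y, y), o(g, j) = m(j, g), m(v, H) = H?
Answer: 2 + sqrt(15) ≈ 5.8730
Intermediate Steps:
o(g, j) = g
E(R) = sqrt(15 + R) (E(R) = sqrt(R + 15) = sqrt(15 + R))
D(y) = -5 + y**2/5 + 2*y/5 (D(y) = -5 + ((y**2 + (y - y)*y) + (y + y))/5 = -5 + ((y**2 + 0*y) + 2*y)/5 = -5 + ((y**2 + 0) + 2*y)/5 = -5 + (y**2 + 2*y)/5 = -5 + (y**2/5 + 2*y/5) = -5 + y**2/5 + 2*y/5)
D(N(5, 12)) + E(0) = (-5 + (1/5)*5**2 + (2/5)*5) + sqrt(15 + 0) = (-5 + (1/5)*25 + 2) + sqrt(15) = (-5 + 5 + 2) + sqrt(15) = 2 + sqrt(15)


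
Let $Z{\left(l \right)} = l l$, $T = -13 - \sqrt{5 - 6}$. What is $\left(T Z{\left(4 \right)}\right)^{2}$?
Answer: $43008 + 6656 i \approx 43008.0 + 6656.0 i$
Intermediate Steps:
$T = -13 - i$ ($T = -13 - \sqrt{-1} = -13 - i \approx -13.0 - 1.0 i$)
$Z{\left(l \right)} = l^{2}$
$\left(T Z{\left(4 \right)}\right)^{2} = \left(\left(-13 - i\right) 4^{2}\right)^{2} = \left(\left(-13 - i\right) 16\right)^{2} = \left(-208 - 16 i\right)^{2}$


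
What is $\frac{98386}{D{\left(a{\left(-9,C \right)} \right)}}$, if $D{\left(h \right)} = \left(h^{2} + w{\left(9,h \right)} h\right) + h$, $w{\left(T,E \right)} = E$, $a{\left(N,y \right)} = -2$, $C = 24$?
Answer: $\frac{49193}{3} \approx 16398.0$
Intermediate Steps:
$D{\left(h \right)} = h + 2 h^{2}$ ($D{\left(h \right)} = \left(h^{2} + h h\right) + h = \left(h^{2} + h^{2}\right) + h = 2 h^{2} + h = h + 2 h^{2}$)
$\frac{98386}{D{\left(a{\left(-9,C \right)} \right)}} = \frac{98386}{\left(-2\right) \left(1 + 2 \left(-2\right)\right)} = \frac{98386}{\left(-2\right) \left(1 - 4\right)} = \frac{98386}{\left(-2\right) \left(-3\right)} = \frac{98386}{6} = 98386 \cdot \frac{1}{6} = \frac{49193}{3}$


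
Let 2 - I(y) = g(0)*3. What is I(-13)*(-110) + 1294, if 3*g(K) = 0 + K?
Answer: 1074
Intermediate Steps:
g(K) = K/3 (g(K) = (0 + K)/3 = K/3)
I(y) = 2 (I(y) = 2 - (1/3)*0*3 = 2 - 0*3 = 2 - 1*0 = 2 + 0 = 2)
I(-13)*(-110) + 1294 = 2*(-110) + 1294 = -220 + 1294 = 1074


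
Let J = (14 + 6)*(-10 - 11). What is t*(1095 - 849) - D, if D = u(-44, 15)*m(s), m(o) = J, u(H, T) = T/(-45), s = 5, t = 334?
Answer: 82024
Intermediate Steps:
u(H, T) = -T/45 (u(H, T) = T*(-1/45) = -T/45)
J = -420 (J = 20*(-21) = -420)
m(o) = -420
D = 140 (D = -1/45*15*(-420) = -1/3*(-420) = 140)
t*(1095 - 849) - D = 334*(1095 - 849) - 1*140 = 334*246 - 140 = 82164 - 140 = 82024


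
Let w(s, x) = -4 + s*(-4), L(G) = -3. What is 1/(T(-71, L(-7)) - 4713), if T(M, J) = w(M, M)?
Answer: -1/4433 ≈ -0.00022558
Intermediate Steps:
w(s, x) = -4 - 4*s
T(M, J) = -4 - 4*M
1/(T(-71, L(-7)) - 4713) = 1/((-4 - 4*(-71)) - 4713) = 1/((-4 + 284) - 4713) = 1/(280 - 4713) = 1/(-4433) = -1/4433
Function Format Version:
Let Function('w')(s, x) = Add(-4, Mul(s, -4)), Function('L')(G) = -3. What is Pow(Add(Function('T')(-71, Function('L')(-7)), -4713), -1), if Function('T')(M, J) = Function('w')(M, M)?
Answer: Rational(-1, 4433) ≈ -0.00022558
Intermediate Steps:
Function('w')(s, x) = Add(-4, Mul(-4, s))
Function('T')(M, J) = Add(-4, Mul(-4, M))
Pow(Add(Function('T')(-71, Function('L')(-7)), -4713), -1) = Pow(Add(Add(-4, Mul(-4, -71)), -4713), -1) = Pow(Add(Add(-4, 284), -4713), -1) = Pow(Add(280, -4713), -1) = Pow(-4433, -1) = Rational(-1, 4433)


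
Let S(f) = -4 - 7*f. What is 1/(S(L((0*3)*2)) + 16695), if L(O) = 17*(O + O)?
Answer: 1/16691 ≈ 5.9913e-5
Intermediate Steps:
L(O) = 34*O (L(O) = 17*(2*O) = 34*O)
1/(S(L((0*3)*2)) + 16695) = 1/((-4 - 238*(0*3)*2) + 16695) = 1/((-4 - 238*0*2) + 16695) = 1/((-4 - 238*0) + 16695) = 1/((-4 - 7*0) + 16695) = 1/((-4 + 0) + 16695) = 1/(-4 + 16695) = 1/16691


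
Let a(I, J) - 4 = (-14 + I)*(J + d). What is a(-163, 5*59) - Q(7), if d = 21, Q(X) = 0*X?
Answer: -55928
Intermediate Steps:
Q(X) = 0
a(I, J) = 4 + (-14 + I)*(21 + J) (a(I, J) = 4 + (-14 + I)*(J + 21) = 4 + (-14 + I)*(21 + J))
a(-163, 5*59) - Q(7) = (-290 - 70*59 + 21*(-163) - 815*59) - 1*0 = (-290 - 14*295 - 3423 - 163*295) + 0 = (-290 - 4130 - 3423 - 48085) + 0 = -55928 + 0 = -55928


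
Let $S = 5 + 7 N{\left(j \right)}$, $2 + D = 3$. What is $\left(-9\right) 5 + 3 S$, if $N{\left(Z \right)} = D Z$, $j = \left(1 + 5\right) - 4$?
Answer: $12$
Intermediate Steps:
$D = 1$ ($D = -2 + 3 = 1$)
$j = 2$ ($j = 6 - 4 = 2$)
$N{\left(Z \right)} = Z$ ($N{\left(Z \right)} = 1 Z = Z$)
$S = 19$ ($S = 5 + 7 \cdot 2 = 5 + 14 = 19$)
$\left(-9\right) 5 + 3 S = \left(-9\right) 5 + 3 \cdot 19 = -45 + 57 = 12$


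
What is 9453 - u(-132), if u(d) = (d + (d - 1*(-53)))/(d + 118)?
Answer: 132131/14 ≈ 9437.9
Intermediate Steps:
u(d) = (53 + 2*d)/(118 + d) (u(d) = (d + (d + 53))/(118 + d) = (d + (53 + d))/(118 + d) = (53 + 2*d)/(118 + d))
9453 - u(-132) = 9453 - (53 + 2*(-132))/(118 - 132) = 9453 - (53 - 264)/(-14) = 9453 - (-1)*(-211)/14 = 9453 - 1*211/14 = 9453 - 211/14 = 132131/14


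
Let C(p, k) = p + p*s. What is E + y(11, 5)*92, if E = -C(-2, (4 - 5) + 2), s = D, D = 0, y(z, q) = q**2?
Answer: 2302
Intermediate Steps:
s = 0
C(p, k) = p (C(p, k) = p + p*0 = p + 0 = p)
E = 2 (E = -1*(-2) = 2)
E + y(11, 5)*92 = 2 + 5**2*92 = 2 + 25*92 = 2 + 2300 = 2302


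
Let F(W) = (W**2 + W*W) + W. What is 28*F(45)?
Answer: 114660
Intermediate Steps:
F(W) = W + 2*W**2 (F(W) = (W**2 + W**2) + W = 2*W**2 + W = W + 2*W**2)
28*F(45) = 28*(45*(1 + 2*45)) = 28*(45*(1 + 90)) = 28*(45*91) = 28*4095 = 114660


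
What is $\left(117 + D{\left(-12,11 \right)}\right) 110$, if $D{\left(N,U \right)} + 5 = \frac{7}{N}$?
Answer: $\frac{73535}{6} \approx 12256.0$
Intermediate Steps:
$D{\left(N,U \right)} = -5 + \frac{7}{N}$
$\left(117 + D{\left(-12,11 \right)}\right) 110 = \left(117 - \left(5 - \frac{7}{-12}\right)\right) 110 = \left(117 + \left(-5 + 7 \left(- \frac{1}{12}\right)\right)\right) 110 = \left(117 - \frac{67}{12}\right) 110 = \frac{1337}{12} \cdot 110 = \frac{73535}{6}$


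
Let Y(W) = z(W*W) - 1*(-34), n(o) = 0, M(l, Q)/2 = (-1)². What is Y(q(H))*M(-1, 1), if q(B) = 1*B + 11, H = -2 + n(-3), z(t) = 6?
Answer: 80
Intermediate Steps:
M(l, Q) = 2 (M(l, Q) = 2*(-1)² = 2*1 = 2)
H = -2 (H = -2 + 0 = -2)
q(B) = 11 + B (q(B) = B + 11 = 11 + B)
Y(W) = 40 (Y(W) = 6 - 1*(-34) = 6 + 34 = 40)
Y(q(H))*M(-1, 1) = 40*2 = 80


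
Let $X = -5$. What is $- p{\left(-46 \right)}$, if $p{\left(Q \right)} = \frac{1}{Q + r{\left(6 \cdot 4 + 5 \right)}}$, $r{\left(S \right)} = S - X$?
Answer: $\frac{1}{12} \approx 0.083333$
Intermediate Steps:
$r{\left(S \right)} = 5 + S$ ($r{\left(S \right)} = S - -5 = S + 5 = 5 + S$)
$p{\left(Q \right)} = \frac{1}{34 + Q}$ ($p{\left(Q \right)} = \frac{1}{Q + \left(5 + \left(6 \cdot 4 + 5\right)\right)} = \frac{1}{Q + \left(5 + \left(24 + 5\right)\right)} = \frac{1}{Q + \left(5 + 29\right)} = \frac{1}{Q + 34} = \frac{1}{34 + Q}$)
$- p{\left(-46 \right)} = - \frac{1}{34 - 46} = - \frac{1}{-12} = \left(-1\right) \left(- \frac{1}{12}\right) = \frac{1}{12}$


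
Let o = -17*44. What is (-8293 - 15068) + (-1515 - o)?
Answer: -24128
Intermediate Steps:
o = -748 (o = -1*748 = -748)
(-8293 - 15068) + (-1515 - o) = (-8293 - 15068) + (-1515 - 1*(-748)) = -23361 + (-1515 + 748) = -23361 - 767 = -24128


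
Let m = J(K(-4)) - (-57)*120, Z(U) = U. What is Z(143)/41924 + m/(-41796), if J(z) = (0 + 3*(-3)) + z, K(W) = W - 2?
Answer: -11673103/73010646 ≈ -0.15988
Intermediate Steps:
K(W) = -2 + W
J(z) = -9 + z (J(z) = (0 - 9) + z = -9 + z)
m = 6825 (m = (-9 + (-2 - 4)) - (-57)*120 = (-9 - 6) - 1*(-6840) = -15 + 6840 = 6825)
Z(143)/41924 + m/(-41796) = 143/41924 + 6825/(-41796) = 143*(1/41924) + 6825*(-1/41796) = 143/41924 - 2275/13932 = -11673103/73010646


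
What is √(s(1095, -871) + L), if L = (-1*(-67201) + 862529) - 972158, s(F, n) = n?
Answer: 3*I*√4811 ≈ 208.08*I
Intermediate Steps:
L = -42428 (L = (67201 + 862529) - 972158 = 929730 - 972158 = -42428)
√(s(1095, -871) + L) = √(-871 - 42428) = √(-43299) = 3*I*√4811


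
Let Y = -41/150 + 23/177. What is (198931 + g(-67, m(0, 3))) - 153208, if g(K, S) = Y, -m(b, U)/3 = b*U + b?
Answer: 134882427/2950 ≈ 45723.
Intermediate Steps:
Y = -423/2950 (Y = -41*1/150 + 23*(1/177) = -41/150 + 23/177 = -423/2950 ≈ -0.14339)
m(b, U) = -3*b - 3*U*b (m(b, U) = -3*(b*U + b) = -3*(U*b + b) = -3*(b + U*b) = -3*b - 3*U*b)
g(K, S) = -423/2950
(198931 + g(-67, m(0, 3))) - 153208 = (198931 - 423/2950) - 153208 = 586846027/2950 - 153208 = 134882427/2950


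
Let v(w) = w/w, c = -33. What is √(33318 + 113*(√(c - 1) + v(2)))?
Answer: √(33431 + 113*I*√34) ≈ 182.85 + 1.802*I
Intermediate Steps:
v(w) = 1
√(33318 + 113*(√(c - 1) + v(2))) = √(33318 + 113*(√(-33 - 1) + 1)) = √(33318 + 113*(√(-34) + 1)) = √(33318 + 113*(I*√34 + 1)) = √(33318 + 113*(1 + I*√34)) = √(33318 + (113 + 113*I*√34)) = √(33431 + 113*I*√34)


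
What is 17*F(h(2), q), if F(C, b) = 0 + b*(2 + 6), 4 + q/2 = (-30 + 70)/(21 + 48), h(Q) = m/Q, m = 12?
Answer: -64192/69 ≈ -930.32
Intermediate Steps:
h(Q) = 12/Q
q = -472/69 (q = -8 + 2*((-30 + 70)/(21 + 48)) = -8 + 2*(40/69) = -8 + 80/69 = -472/69 ≈ -6.8406)
F(C, b) = 8*b (F(C, b) = 0 + b*8 = 0 + 8*b = 8*b)
17*F(h(2), q) = 17*(8*(-472/69)) = 17*(-3776/69) = -64192/69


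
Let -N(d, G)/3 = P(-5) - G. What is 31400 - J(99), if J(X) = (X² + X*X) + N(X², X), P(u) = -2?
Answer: 11495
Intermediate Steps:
N(d, G) = 6 + 3*G (N(d, G) = -3*(-2 - G) = 6 + 3*G)
J(X) = 6 + 2*X² + 3*X (J(X) = (X² + X*X) + (6 + 3*X) = (X² + X²) + (6 + 3*X) = 2*X² + (6 + 3*X) = 6 + 2*X² + 3*X)
31400 - J(99) = 31400 - (6 + 2*99² + 3*99) = 31400 - (6 + 2*9801 + 297) = 31400 - (6 + 19602 + 297) = 31400 - 1*19905 = 31400 - 19905 = 11495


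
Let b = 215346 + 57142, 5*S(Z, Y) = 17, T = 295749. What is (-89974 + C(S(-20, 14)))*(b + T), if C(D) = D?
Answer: -255623119161/5 ≈ -5.1125e+10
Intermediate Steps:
S(Z, Y) = 17/5 (S(Z, Y) = (⅕)*17 = 17/5)
b = 272488
(-89974 + C(S(-20, 14)))*(b + T) = (-89974 + 17/5)*(272488 + 295749) = -449853/5*568237 = -255623119161/5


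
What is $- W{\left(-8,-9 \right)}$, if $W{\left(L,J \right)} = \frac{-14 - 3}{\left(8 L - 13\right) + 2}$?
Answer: $- \frac{17}{75} \approx -0.22667$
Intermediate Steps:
$W{\left(L,J \right)} = - \frac{17}{-11 + 8 L}$ ($W{\left(L,J \right)} = - \frac{17}{\left(-13 + 8 L\right) + 2} = - \frac{17}{-11 + 8 L}$)
$- W{\left(-8,-9 \right)} = - \frac{-17}{-11 + 8 \left(-8\right)} = - \frac{-17}{-11 - 64} = - \frac{-17}{-75} = - \frac{\left(-17\right) \left(-1\right)}{75} = \left(-1\right) \frac{17}{75} = - \frac{17}{75}$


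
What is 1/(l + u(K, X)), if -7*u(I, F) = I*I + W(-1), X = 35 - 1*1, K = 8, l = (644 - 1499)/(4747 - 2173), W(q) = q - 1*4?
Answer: -2002/17539 ≈ -0.11415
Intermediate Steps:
W(q) = -4 + q (W(q) = q - 4 = -4 + q)
l = -95/286 (l = -855/2574 = -855*1/2574 = -95/286 ≈ -0.33217)
X = 34 (X = 35 - 1 = 34)
u(I, F) = 5/7 - I**2/7 (u(I, F) = -(I*I + (-4 - 1))/7 = -(I**2 - 5)/7 = -(-5 + I**2)/7 = 5/7 - I**2/7)
1/(l + u(K, X)) = 1/(-95/286 + (5/7 - 1/7*8**2)) = 1/(-95/286 + (5/7 - 1/7*64)) = 1/(-95/286 + (5/7 - 64/7)) = 1/(-95/286 - 59/7) = 1/(-17539/2002) = -2002/17539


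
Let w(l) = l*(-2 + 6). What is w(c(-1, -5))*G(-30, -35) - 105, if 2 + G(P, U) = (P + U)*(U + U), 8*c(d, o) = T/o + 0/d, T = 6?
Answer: -14169/5 ≈ -2833.8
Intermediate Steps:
c(d, o) = 3/(4*o) (c(d, o) = (6/o + 0/d)/8 = (6/o + 0)/8 = (6/o)/8 = 3/(4*o))
w(l) = 4*l (w(l) = l*4 = 4*l)
G(P, U) = -2 + 2*U*(P + U) (G(P, U) = -2 + (P + U)*(U + U) = -2 + (P + U)*(2*U) = -2 + 2*U*(P + U))
w(c(-1, -5))*G(-30, -35) - 105 = (4*((3/4)/(-5)))*(-2 + 2*(-35)**2 + 2*(-30)*(-35)) - 105 = (4*((3/4)*(-1/5)))*(-2 + 2*1225 + 2100) - 105 = (4*(-3/20))*(-2 + 2450 + 2100) - 105 = -3/5*4548 - 105 = -13644/5 - 105 = -14169/5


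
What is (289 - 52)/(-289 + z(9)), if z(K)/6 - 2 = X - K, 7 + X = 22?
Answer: -237/241 ≈ -0.98340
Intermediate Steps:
X = 15 (X = -7 + 22 = 15)
z(K) = 102 - 6*K (z(K) = 12 + 6*(15 - K) = 12 + (90 - 6*K) = 102 - 6*K)
(289 - 52)/(-289 + z(9)) = (289 - 52)/(-289 + (102 - 6*9)) = 237/(-289 + (102 - 54)) = 237/(-289 + 48) = 237/(-241) = 237*(-1/241) = -237/241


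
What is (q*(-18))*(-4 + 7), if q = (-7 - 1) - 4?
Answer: 648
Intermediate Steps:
q = -12 (q = -8 - 4 = -12)
(q*(-18))*(-4 + 7) = (-12*(-18))*(-4 + 7) = 216*3 = 648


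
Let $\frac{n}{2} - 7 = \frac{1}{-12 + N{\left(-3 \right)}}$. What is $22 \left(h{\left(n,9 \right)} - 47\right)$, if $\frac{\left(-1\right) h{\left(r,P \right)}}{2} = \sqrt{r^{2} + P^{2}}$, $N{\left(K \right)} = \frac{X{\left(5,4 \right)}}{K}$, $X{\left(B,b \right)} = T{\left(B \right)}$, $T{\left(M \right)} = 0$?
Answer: $-1034 - \frac{22 \sqrt{9805}}{3} \approx -1760.1$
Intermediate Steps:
$X{\left(B,b \right)} = 0$
$N{\left(K \right)} = 0$ ($N{\left(K \right)} = \frac{0}{K} = 0$)
$n = \frac{83}{6}$ ($n = 14 + \frac{2}{-12 + 0} = 14 + \frac{2}{-12} = 14 + 2 \left(- \frac{1}{12}\right) = 14 - \frac{1}{6} = \frac{83}{6} \approx 13.833$)
$h{\left(r,P \right)} = - 2 \sqrt{P^{2} + r^{2}}$ ($h{\left(r,P \right)} = - 2 \sqrt{r^{2} + P^{2}} = - 2 \sqrt{P^{2} + r^{2}}$)
$22 \left(h{\left(n,9 \right)} - 47\right) = 22 \left(- 2 \sqrt{9^{2} + \left(\frac{83}{6}\right)^{2}} - 47\right) = 22 \left(- 2 \sqrt{81 + \frac{6889}{36}} - 47\right) = 22 \left(- 2 \sqrt{\frac{9805}{36}} - 47\right) = 22 \left(- 2 \frac{\sqrt{9805}}{6} - 47\right) = 22 \left(- \frac{\sqrt{9805}}{3} - 47\right) = 22 \left(-47 - \frac{\sqrt{9805}}{3}\right) = -1034 - \frac{22 \sqrt{9805}}{3}$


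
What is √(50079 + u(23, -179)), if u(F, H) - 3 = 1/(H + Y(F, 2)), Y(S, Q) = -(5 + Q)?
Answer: √1732636686/186 ≈ 223.79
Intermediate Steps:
Y(S, Q) = -5 - Q
u(F, H) = 3 + 1/(-7 + H) (u(F, H) = 3 + 1/(H + (-5 - 1*2)) = 3 + 1/(H + (-5 - 2)) = 3 + 1/(H - 7) = 3 + 1/(-7 + H))
√(50079 + u(23, -179)) = √(50079 + (-20 + 3*(-179))/(-7 - 179)) = √(50079 + (-20 - 537)/(-186)) = √(50079 - 1/186*(-557)) = √(50079 + 557/186) = √(9315251/186) = √1732636686/186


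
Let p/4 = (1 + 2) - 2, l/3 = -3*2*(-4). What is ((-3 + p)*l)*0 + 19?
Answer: 19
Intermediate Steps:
l = 72 (l = 3*(-3*2*(-4)) = 3*(-6*(-4)) = 3*24 = 72)
p = 4 (p = 4*((1 + 2) - 2) = 4*(3 - 2) = 4*1 = 4)
((-3 + p)*l)*0 + 19 = ((-3 + 4)*72)*0 + 19 = (1*72)*0 + 19 = 72*0 + 19 = 0 + 19 = 19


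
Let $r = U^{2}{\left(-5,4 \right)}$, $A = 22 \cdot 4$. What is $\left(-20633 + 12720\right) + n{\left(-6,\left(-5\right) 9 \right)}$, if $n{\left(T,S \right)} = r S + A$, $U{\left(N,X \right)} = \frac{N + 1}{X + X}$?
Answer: $- \frac{31345}{4} \approx -7836.3$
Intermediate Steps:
$U{\left(N,X \right)} = \frac{1 + N}{2 X}$
$A = 88$
$r = \frac{1}{4}$ ($r = \left(\frac{1 - 5}{2 \cdot 4}\right)^{2} = \left(\frac{1}{2} \cdot \frac{1}{4} \left(-4\right)\right)^{2} = \left(- \frac{1}{2}\right)^{2} = \frac{1}{4} \approx 0.25$)
$n{\left(T,S \right)} = 88 + \frac{S}{4}$ ($n{\left(T,S \right)} = \frac{S}{4} + 88 = 88 + \frac{S}{4}$)
$\left(-20633 + 12720\right) + n{\left(-6,\left(-5\right) 9 \right)} = \left(-20633 + 12720\right) + \left(88 + \frac{\left(-5\right) 9}{4}\right) = -7913 + \left(88 + \frac{1}{4} \left(-45\right)\right) = -7913 + \left(88 - \frac{45}{4}\right) = -7913 + \frac{307}{4} = - \frac{31345}{4}$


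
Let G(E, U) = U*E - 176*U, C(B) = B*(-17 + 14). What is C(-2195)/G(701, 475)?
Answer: 439/16625 ≈ 0.026406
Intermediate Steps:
C(B) = -3*B (C(B) = B*(-3) = -3*B)
G(E, U) = -176*U + E*U (G(E, U) = E*U - 176*U = -176*U + E*U)
C(-2195)/G(701, 475) = (-3*(-2195))/((475*(-176 + 701))) = 6585/((475*525)) = 6585/249375 = 6585*(1/249375) = 439/16625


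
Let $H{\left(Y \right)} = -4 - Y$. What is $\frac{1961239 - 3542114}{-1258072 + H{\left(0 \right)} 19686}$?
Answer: $\frac{1580875}{1336816} \approx 1.1826$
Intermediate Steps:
$\frac{1961239 - 3542114}{-1258072 + H{\left(0 \right)} 19686} = \frac{1961239 - 3542114}{-1258072 + \left(-4 - 0\right) 19686} = - \frac{1580875}{-1258072 + \left(-4 + 0\right) 19686} = - \frac{1580875}{-1258072 - 78744} = - \frac{1580875}{-1336816} = \left(-1580875\right) \left(- \frac{1}{1336816}\right) = \frac{1580875}{1336816}$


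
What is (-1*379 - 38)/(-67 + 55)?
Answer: 139/4 ≈ 34.750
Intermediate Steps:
(-1*379 - 38)/(-67 + 55) = (-379 - 38)/(-12) = -417*(-1/12) = 139/4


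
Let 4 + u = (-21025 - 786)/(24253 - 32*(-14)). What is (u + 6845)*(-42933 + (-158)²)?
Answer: -178588320610/1453 ≈ -1.2291e+8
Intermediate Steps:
u = -7095/1453 (u = -4 + (-21025 - 786)/(24253 - 32*(-14)) = -4 - 21811/(24253 + 448) = -4 - 21811/24701 = -4 - 21811*1/24701 = -4 - 1283/1453 = -7095/1453 ≈ -4.8830)
(u + 6845)*(-42933 + (-158)²) = (-7095/1453 + 6845)*(-42933 + (-158)²) = 9938690*(-42933 + 24964)/1453 = (9938690/1453)*(-17969) = -178588320610/1453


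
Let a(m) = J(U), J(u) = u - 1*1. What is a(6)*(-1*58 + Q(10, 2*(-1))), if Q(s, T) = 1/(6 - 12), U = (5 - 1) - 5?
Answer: 349/3 ≈ 116.33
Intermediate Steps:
U = -1 (U = 4 - 5 = -1)
J(u) = -1 + u (J(u) = u - 1 = -1 + u)
a(m) = -2 (a(m) = -1 - 1 = -2)
Q(s, T) = -⅙ (Q(s, T) = 1/(-6) = -⅙)
a(6)*(-1*58 + Q(10, 2*(-1))) = -2*(-1*58 - ⅙) = -2*(-58 - ⅙) = -2*(-349/6) = 349/3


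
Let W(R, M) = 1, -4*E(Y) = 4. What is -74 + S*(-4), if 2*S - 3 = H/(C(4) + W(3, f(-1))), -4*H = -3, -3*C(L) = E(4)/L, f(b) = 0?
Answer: -1058/13 ≈ -81.385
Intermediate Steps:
E(Y) = -1 (E(Y) = -1/4*4 = -1)
C(L) = 1/(3*L) (C(L) = -(-1)/(3*L) = 1/(3*L))
H = 3/4 (H = -1/4*(-3) = 3/4 ≈ 0.75000)
S = 24/13 (S = 3/2 + ((3/4)/((1/3)/4 + 1))/2 = 3/2 + ((3/4)/((1/3)*(1/4) + 1))/2 = 3/2 + ((3/4)/(1/12 + 1))/2 = 3/2 + ((3/4)/(13/12))/2 = 3/2 + ((12/13)*(3/4))/2 = 3/2 + (1/2)*(9/13) = 3/2 + 9/26 = 24/13 ≈ 1.8462)
-74 + S*(-4) = -74 + (24/13)*(-4) = -74 - 96/13 = -1058/13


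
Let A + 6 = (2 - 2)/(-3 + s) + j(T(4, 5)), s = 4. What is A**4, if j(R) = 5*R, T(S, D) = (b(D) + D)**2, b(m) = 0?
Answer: 200533921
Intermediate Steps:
T(S, D) = D**2 (T(S, D) = (0 + D)**2 = D**2)
A = 119 (A = -6 + ((2 - 2)/(-3 + 4) + 5*5**2) = -6 + (0/1 + 5*25) = -6 + (0*1 + 125) = -6 + (0 + 125) = -6 + 125 = 119)
A**4 = 119**4 = 200533921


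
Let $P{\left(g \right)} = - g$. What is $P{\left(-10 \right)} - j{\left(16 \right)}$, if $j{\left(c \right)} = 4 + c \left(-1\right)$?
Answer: $22$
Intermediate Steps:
$j{\left(c \right)} = 4 - c$
$P{\left(-10 \right)} - j{\left(16 \right)} = \left(-1\right) \left(-10\right) - \left(4 - 16\right) = 10 - \left(4 - 16\right) = 10 - -12 = 10 + 12 = 22$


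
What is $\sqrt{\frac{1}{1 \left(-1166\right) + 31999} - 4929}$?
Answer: $\frac{4 i \sqrt{292866973003}}{30833} \approx 70.207 i$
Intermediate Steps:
$\sqrt{\frac{1}{1 \left(-1166\right) + 31999} - 4929} = \sqrt{\frac{1}{-1166 + 31999} - 4929} = \sqrt{\frac{1}{30833} - 4929} = \sqrt{- \frac{151975856}{30833}} = \frac{4 i \sqrt{292866973003}}{30833}$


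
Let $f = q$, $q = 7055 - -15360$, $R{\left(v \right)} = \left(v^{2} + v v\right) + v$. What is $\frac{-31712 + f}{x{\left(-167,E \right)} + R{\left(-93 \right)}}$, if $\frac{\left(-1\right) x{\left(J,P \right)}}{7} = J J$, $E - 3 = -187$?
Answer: $\frac{9297}{178018} \approx 0.052225$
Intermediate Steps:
$R{\left(v \right)} = v + 2 v^{2}$ ($R{\left(v \right)} = \left(v^{2} + v^{2}\right) + v = 2 v^{2} + v = v + 2 v^{2}$)
$E = -184$ ($E = 3 - 187 = -184$)
$q = 22415$ ($q = 7055 + 15360 = 22415$)
$f = 22415$
$x{\left(J,P \right)} = - 7 J^{2}$ ($x{\left(J,P \right)} = - 7 J J = - 7 J^{2}$)
$\frac{-31712 + f}{x{\left(-167,E \right)} + R{\left(-93 \right)}} = \frac{-31712 + 22415}{- 7 \left(-167\right)^{2} - 93 \left(1 + 2 \left(-93\right)\right)} = - \frac{9297}{\left(-7\right) 27889 - 93 \left(1 - 186\right)} = - \frac{9297}{-195223 - -17205} = - \frac{9297}{-195223 + 17205} = - \frac{9297}{-178018} = \left(-9297\right) \left(- \frac{1}{178018}\right) = \frac{9297}{178018}$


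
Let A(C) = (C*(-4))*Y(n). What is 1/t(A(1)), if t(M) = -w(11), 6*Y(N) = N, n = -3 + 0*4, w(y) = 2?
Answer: -½ ≈ -0.50000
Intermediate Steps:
n = -3 (n = -3 + 0 = -3)
Y(N) = N/6
A(C) = 2*C (A(C) = (C*(-4))*((⅙)*(-3)) = -4*C*(-½) = 2*C)
t(M) = -2 (t(M) = -1*2 = -2)
1/t(A(1)) = 1/(-2) = -½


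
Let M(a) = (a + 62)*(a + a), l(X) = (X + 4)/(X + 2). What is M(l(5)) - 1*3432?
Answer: -160194/49 ≈ -3269.3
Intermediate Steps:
l(X) = (4 + X)/(2 + X)
M(a) = 2*a*(62 + a) (M(a) = (62 + a)*(2*a) = 2*a*(62 + a))
M(l(5)) - 1*3432 = 2*((4 + 5)/(2 + 5))*(62 + (4 + 5)/(2 + 5)) - 1*3432 = 2*(9/7)*(62 + 9/7) - 3432 = 2*(9/7)*(443/7) - 3432 = 7974/49 - 3432 = -160194/49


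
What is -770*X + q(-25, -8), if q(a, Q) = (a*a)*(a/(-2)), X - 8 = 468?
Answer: -717415/2 ≈ -3.5871e+5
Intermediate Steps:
X = 476 (X = 8 + 468 = 476)
q(a, Q) = -a**3/2 (q(a, Q) = a**2*(a*(-1/2)) = a**2*(-a/2) = -a**3/2)
-770*X + q(-25, -8) = -770*476 - 1/2*(-25)**3 = -366520 - 1/2*(-15625) = -366520 + 15625/2 = -717415/2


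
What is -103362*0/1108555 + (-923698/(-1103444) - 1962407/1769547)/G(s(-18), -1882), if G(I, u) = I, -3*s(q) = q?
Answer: -265439602451/5857788059604 ≈ -0.045314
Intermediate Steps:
s(q) = -q/3
-103362*0/1108555 + (-923698/(-1103444) - 1962407/1769547)/G(s(-18), -1882) = -103362*0/1108555 + (-923698/(-1103444) - 1962407/1769547)/((-⅓*(-18))) = 0*(1/1108555) + (-923698*(-1/1103444) - 1962407*1/1769547)/6 = 0 + (461849/551722 - 1962407/1769547)*(⅙) = 0 - 265439602451/976298009934*⅙ = 0 - 265439602451/5857788059604 = -265439602451/5857788059604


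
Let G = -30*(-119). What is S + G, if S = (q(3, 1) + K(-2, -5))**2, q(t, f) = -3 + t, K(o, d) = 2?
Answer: 3574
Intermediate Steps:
G = 3570
S = 4 (S = ((-3 + 3) + 2)**2 = (0 + 2)**2 = 2**2 = 4)
S + G = 4 + 3570 = 3574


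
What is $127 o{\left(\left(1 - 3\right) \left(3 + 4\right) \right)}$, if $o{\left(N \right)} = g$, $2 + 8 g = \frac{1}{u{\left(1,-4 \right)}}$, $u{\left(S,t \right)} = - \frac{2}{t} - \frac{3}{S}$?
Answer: $- \frac{381}{10} \approx -38.1$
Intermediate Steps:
$u{\left(S,t \right)} = - \frac{3}{S} - \frac{2}{t}$
$g = - \frac{3}{10}$ ($g = - \frac{1}{4} + \frac{1}{8 \left(- \frac{3}{1} - \frac{2}{-4}\right)} = - \frac{1}{4} + \frac{1}{8 \left(\left(-3\right) 1 - - \frac{1}{2}\right)} = - \frac{1}{4} + \frac{1}{8 \left(-3 + \frac{1}{2}\right)} = - \frac{1}{4} + \frac{1}{8 \left(- \frac{5}{2}\right)} = - \frac{1}{4} + \frac{1}{8} \left(- \frac{2}{5}\right) = - \frac{1}{4} - \frac{1}{20} = - \frac{3}{10} \approx -0.3$)
$o{\left(N \right)} = - \frac{3}{10}$
$127 o{\left(\left(1 - 3\right) \left(3 + 4\right) \right)} = 127 \left(- \frac{3}{10}\right) = - \frac{381}{10}$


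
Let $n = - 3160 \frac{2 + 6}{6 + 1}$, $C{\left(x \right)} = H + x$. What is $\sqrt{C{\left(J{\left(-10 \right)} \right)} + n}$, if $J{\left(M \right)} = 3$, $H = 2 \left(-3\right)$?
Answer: $\frac{i \sqrt{177107}}{7} \approx 60.12 i$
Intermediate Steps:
$H = -6$
$C{\left(x \right)} = -6 + x$
$n = - \frac{25280}{7}$ ($n = - 3160 \cdot \frac{8}{7} = - 3160 \cdot 8 \cdot \frac{1}{7} = \left(-3160\right) \frac{8}{7} = - \frac{25280}{7} \approx -3611.4$)
$\sqrt{C{\left(J{\left(-10 \right)} \right)} + n} = \sqrt{\left(-6 + 3\right) - \frac{25280}{7}} = \sqrt{-3 - \frac{25280}{7}} = \sqrt{- \frac{25301}{7}} = \frac{i \sqrt{177107}}{7}$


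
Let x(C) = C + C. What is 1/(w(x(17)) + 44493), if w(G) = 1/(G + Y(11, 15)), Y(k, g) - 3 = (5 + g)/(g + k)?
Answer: 491/21846076 ≈ 2.2475e-5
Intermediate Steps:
Y(k, g) = 3 + (5 + g)/(g + k)
x(C) = 2*C
w(G) = 1/(49/13 + G) (w(G) = 1/(G + (5 + 3*11 + 4*15)/(15 + 11)) = 1/(G + (5 + 33 + 60)/26) = 1/(G + (1/26)*98) = 1/(G + 49/13) = 1/(49/13 + G))
1/(w(x(17)) + 44493) = 1/(13/(49 + 13*(2*17)) + 44493) = 1/(13/(49 + 13*34) + 44493) = 1/(13/(49 + 442) + 44493) = 1/(13/491 + 44493) = 1/(21846076/491) = 491/21846076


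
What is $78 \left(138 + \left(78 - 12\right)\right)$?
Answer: $15912$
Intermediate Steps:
$78 \left(138 + \left(78 - 12\right)\right) = 78 \left(138 + 66\right) = 78 \cdot 204 = 15912$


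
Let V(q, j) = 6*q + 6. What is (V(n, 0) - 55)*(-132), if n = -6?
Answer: 11220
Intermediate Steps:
V(q, j) = 6 + 6*q
(V(n, 0) - 55)*(-132) = ((6 + 6*(-6)) - 55)*(-132) = ((6 - 36) - 55)*(-132) = (-30 - 55)*(-132) = -85*(-132) = 11220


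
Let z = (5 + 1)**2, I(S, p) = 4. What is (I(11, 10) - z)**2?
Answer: 1024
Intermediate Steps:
z = 36 (z = 6**2 = 36)
(I(11, 10) - z)**2 = (4 - 1*36)**2 = (4 - 36)**2 = (-32)**2 = 1024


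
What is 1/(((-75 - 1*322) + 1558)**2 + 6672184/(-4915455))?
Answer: 4915455/6625638346871 ≈ 7.4188e-7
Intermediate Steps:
1/(((-75 - 1*322) + 1558)**2 + 6672184/(-4915455)) = 1/(((-75 - 322) + 1558)**2 + 6672184*(-1/4915455)) = 1/((-397 + 1558)**2 - 6672184/4915455) = 1/(1161**2 - 6672184/4915455) = 1/(1347921 - 6672184/4915455) = 1/(6625638346871/4915455) = 4915455/6625638346871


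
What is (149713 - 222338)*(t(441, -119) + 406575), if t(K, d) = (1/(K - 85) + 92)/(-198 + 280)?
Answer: -861969432361625/29192 ≈ -2.9528e+10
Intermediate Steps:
t(K, d) = 46/41 + 1/(82*(-85 + K)) (t(K, d) = (1/(-85 + K) + 92)/82 = (92 + 1/(-85 + K))*(1/82) = 46/41 + 1/(82*(-85 + K)))
(149713 - 222338)*(t(441, -119) + 406575) = (149713 - 222338)*((-7819 + 92*441)/(82*(-85 + 441)) + 406575) = -72625*((1/82)*(-7819 + 40572)/356 + 406575) = -72625*((1/82)*(1/356)*32753 + 406575) = -72625*(32753/29192 + 406575) = -72625*11868770153/29192 = -861969432361625/29192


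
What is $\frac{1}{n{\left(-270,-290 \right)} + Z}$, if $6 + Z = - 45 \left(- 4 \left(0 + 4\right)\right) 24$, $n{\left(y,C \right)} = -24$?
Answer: $\frac{1}{17250} \approx 5.7971 \cdot 10^{-5}$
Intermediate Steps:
$Z = 17274$ ($Z = -6 + - 45 \left(- 4 \left(0 + 4\right)\right) 24 = -6 + - 45 \left(\left(-4\right) 4\right) 24 = -6 + \left(-45\right) \left(-16\right) 24 = -6 + 720 \cdot 24 = -6 + 17280 = 17274$)
$\frac{1}{n{\left(-270,-290 \right)} + Z} = \frac{1}{-24 + 17274} = \frac{1}{17250}$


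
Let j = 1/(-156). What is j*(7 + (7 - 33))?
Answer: 19/156 ≈ 0.12179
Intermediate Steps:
j = -1/156 ≈ -0.0064103
j*(7 + (7 - 33)) = -(7 + (7 - 33))/156 = -(7 - 26)/156 = -1/156*(-19) = 19/156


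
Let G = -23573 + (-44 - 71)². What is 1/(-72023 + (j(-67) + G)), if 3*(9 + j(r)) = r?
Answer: -3/247207 ≈ -1.2136e-5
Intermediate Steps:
j(r) = -9 + r/3
G = -10348 (G = -23573 + (-115)² = -23573 + 13225 = -10348)
1/(-72023 + (j(-67) + G)) = 1/(-72023 + ((-9 + (⅓)*(-67)) - 10348)) = 1/(-72023 + ((-9 - 67/3) - 10348)) = 1/(-72023 + (-94/3 - 10348)) = 1/(-72023 - 31138/3) = 1/(-247207/3) = -3/247207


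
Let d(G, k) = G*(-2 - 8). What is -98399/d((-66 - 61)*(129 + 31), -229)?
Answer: -98399/203200 ≈ -0.48425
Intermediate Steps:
d(G, k) = -10*G (d(G, k) = G*(-10) = -10*G)
-98399/d((-66 - 61)*(129 + 31), -229) = -98399*(-1/(10*(-66 - 61)*(129 + 31))) = -98399/((-(-1270)*160)) = -98399/((-10*(-20320))) = -98399/203200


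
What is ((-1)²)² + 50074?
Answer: 50075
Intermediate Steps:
((-1)²)² + 50074 = 1² + 50074 = 1 + 50074 = 50075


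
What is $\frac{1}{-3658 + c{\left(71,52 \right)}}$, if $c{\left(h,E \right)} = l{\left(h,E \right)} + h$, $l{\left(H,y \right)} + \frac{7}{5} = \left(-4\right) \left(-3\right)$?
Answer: $- \frac{5}{17882} \approx -0.00027961$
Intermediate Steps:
$l{\left(H,y \right)} = \frac{53}{5}$ ($l{\left(H,y \right)} = - \frac{7}{5} - -12 = - \frac{7}{5} + 12 = \frac{53}{5}$)
$c{\left(h,E \right)} = \frac{53}{5} + h$
$\frac{1}{-3658 + c{\left(71,52 \right)}} = \frac{1}{-3658 + \left(\frac{53}{5} + 71\right)} = \frac{1}{-3658 + \frac{408}{5}} = \frac{1}{- \frac{17882}{5}} = - \frac{5}{17882}$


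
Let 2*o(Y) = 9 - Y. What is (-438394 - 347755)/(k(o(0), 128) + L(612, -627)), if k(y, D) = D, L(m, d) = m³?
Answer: -786149/229221056 ≈ -0.0034297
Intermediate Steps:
o(Y) = 9/2 - Y/2 (o(Y) = (9 - Y)/2 = 9/2 - Y/2)
(-438394 - 347755)/(k(o(0), 128) + L(612, -627)) = (-438394 - 347755)/(128 + 612³) = -786149/(128 + 229220928) = -786149/229221056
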